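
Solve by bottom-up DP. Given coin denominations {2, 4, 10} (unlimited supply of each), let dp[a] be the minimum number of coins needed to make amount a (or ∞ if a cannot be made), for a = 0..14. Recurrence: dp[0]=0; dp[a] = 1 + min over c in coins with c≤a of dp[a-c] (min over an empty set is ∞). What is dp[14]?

 a  0  1  2  3  4  5  6  7  8  9 10 11 12 13 14
dp  0  -  1  -  1  -  2  -  2  -  1  -  2  -  2
(- denotes ∞ / unreachable)

2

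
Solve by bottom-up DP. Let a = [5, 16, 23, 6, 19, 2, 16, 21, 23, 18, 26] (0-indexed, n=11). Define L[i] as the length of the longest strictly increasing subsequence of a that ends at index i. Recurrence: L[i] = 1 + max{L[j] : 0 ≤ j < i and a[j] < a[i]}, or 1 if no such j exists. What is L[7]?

   i    0    1    2    3    4    5    6    7    8    9   10
a[i]    5   16   23    6   19    2   16   21   23   18   26
L[i]    1    2    3    2    3    1    3    4    5    4    6

4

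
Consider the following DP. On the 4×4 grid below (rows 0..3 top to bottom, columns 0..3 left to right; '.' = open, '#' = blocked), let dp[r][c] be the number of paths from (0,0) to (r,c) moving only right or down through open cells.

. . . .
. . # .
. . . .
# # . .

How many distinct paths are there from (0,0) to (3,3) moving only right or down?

r\c   0   1   2   3
  0   1   1   1   1
  1   1   2   0   1
  2   1   3   3   4
  3   0   0   3   7

7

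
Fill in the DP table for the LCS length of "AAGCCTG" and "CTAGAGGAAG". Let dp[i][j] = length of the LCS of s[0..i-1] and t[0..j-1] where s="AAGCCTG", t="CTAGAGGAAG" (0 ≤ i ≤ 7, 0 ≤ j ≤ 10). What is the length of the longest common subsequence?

4

   ''  C  T  A  G  A  G  G  A  A  G
''  0  0  0  0  0  0  0  0  0  0  0
 A  0  0  0  1  1  1  1  1  1  1  1
 A  0  0  0  1  1  2  2  2  2  2  2
 G  0  0  0  1  2  2  3  3  3  3  3
 C  0  1  1  1  2  2  3  3  3  3  3
 C  0  1  1  1  2  2  3  3  3  3  3
 T  0  1  2  2  2  2  3  3  3  3  3
 G  0  1  2  2  3  3  3  4  4  4  4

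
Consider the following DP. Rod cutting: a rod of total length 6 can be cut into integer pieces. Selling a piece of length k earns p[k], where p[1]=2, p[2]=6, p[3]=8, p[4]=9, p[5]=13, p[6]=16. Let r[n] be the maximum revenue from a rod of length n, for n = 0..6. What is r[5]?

14

   n    0    1    2    3    4    5    6
r[n]    0    2    6    8   12   14   18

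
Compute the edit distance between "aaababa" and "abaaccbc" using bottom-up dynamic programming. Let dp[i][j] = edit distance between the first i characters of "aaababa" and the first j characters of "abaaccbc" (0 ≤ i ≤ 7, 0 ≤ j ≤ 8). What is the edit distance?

   ''  a  b  a  a  c  c  b  c
''  0  1  2  3  4  5  6  7  8
 a  1  0  1  2  3  4  5  6  7
 a  2  1  1  1  2  3  4  5  6
 a  3  2  2  1  1  2  3  4  5
 b  4  3  2  2  2  2  3  3  4
 a  5  4  3  2  2  3  3  4  4
 b  6  5  4  3  3  3  4  3  4
 a  7  6  5  4  3  4  4  4  4

4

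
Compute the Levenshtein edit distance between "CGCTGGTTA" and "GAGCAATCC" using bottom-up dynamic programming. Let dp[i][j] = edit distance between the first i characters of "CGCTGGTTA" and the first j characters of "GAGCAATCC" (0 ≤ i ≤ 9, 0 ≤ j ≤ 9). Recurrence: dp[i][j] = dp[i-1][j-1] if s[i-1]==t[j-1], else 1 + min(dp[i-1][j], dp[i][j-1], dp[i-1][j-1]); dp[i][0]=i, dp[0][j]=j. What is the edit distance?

7

   ''  G  A  G  C  A  A  T  C  C
''  0  1  2  3  4  5  6  7  8  9
 C  1  1  2  3  3  4  5  6  7  8
 G  2  1  2  2  3  4  5  6  7  8
 C  3  2  2  3  2  3  4  5  6  7
 T  4  3  3  3  3  3  4  4  5  6
 G  5  4  4  3  4  4  4  5  5  6
 G  6  5  5  4  4  5  5  5  6  6
 T  7  6  6  5  5  5  6  5  6  7
 T  8  7  7  6  6  6  6  6  6  7
 A  9  8  7  7  7  6  6  7  7  7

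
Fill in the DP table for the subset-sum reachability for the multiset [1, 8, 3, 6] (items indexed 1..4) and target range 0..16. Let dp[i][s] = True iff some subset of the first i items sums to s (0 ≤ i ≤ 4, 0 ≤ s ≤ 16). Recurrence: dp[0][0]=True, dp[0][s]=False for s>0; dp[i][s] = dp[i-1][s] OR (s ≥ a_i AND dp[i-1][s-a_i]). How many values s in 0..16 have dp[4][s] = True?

13

i\s   0   1   2   3   4   5   6   7   8   9  10  11  12  13  14  15  16
  0   T   F   F   F   F   F   F   F   F   F   F   F   F   F   F   F   F
  1   T   T   F   F   F   F   F   F   F   F   F   F   F   F   F   F   F
  2   T   T   F   F   F   F   F   F   T   T   F   F   F   F   F   F   F
  3   T   T   F   T   T   F   F   F   T   T   F   T   T   F   F   F   F
  4   T   T   F   T   T   F   T   T   T   T   T   T   T   F   T   T   F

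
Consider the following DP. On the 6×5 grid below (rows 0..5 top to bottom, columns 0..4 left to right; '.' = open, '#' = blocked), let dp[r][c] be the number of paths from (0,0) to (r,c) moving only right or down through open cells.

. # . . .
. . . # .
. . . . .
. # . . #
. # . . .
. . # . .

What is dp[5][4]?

r\c   0   1   2   3   4
  0   1   0   0   0   0
  1   1   1   1   0   0
  2   1   2   3   3   3
  3   1   0   3   6   0
  4   1   0   3   9   9
  5   1   1   0   9  18

18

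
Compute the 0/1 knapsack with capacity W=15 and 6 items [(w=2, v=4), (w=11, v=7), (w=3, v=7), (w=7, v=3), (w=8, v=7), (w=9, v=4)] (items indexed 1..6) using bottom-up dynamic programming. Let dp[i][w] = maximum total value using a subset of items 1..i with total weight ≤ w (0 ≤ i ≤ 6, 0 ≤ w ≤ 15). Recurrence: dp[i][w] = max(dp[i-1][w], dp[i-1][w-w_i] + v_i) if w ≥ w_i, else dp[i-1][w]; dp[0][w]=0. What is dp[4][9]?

11

i\w   0   1   2   3   4   5   6   7   8   9  10  11  12  13  14  15
  0   0   0   0   0   0   0   0   0   0   0   0   0   0   0   0   0
  1   0   0   4   4   4   4   4   4   4   4   4   4   4   4   4   4
  2   0   0   4   4   4   4   4   4   4   4   4   7   7  11  11  11
  3   0   0   4   7   7  11  11  11  11  11  11  11  11  11  14  14
  4   0   0   4   7   7  11  11  11  11  11  11  11  14  14  14  14
  5   0   0   4   7   7  11  11  11  11  11  11  14  14  18  18  18
  6   0   0   4   7   7  11  11  11  11  11  11  14  14  18  18  18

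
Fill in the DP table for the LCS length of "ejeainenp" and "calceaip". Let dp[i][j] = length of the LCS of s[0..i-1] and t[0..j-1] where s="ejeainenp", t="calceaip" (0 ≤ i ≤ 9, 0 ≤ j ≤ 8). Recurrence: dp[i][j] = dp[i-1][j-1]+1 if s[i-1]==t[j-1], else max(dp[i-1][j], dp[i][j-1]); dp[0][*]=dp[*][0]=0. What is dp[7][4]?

   ''  c  a  l  c  e  a  i  p
''  0  0  0  0  0  0  0  0  0
 e  0  0  0  0  0  1  1  1  1
 j  0  0  0  0  0  1  1  1  1
 e  0  0  0  0  0  1  1  1  1
 a  0  0  1  1  1  1  2  2  2
 i  0  0  1  1  1  1  2  3  3
 n  0  0  1  1  1  1  2  3  3
 e  0  0  1  1  1  2  2  3  3
 n  0  0  1  1  1  2  2  3  3
 p  0  0  1  1  1  2  2  3  4

1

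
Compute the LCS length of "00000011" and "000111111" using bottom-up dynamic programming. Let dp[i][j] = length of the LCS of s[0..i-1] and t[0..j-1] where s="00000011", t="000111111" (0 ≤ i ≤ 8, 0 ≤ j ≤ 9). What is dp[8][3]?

3

   ''  0  0  0  1  1  1  1  1  1
''  0  0  0  0  0  0  0  0  0  0
 0  0  1  1  1  1  1  1  1  1  1
 0  0  1  2  2  2  2  2  2  2  2
 0  0  1  2  3  3  3  3  3  3  3
 0  0  1  2  3  3  3  3  3  3  3
 0  0  1  2  3  3  3  3  3  3  3
 0  0  1  2  3  3  3  3  3  3  3
 1  0  1  2  3  4  4  4  4  4  4
 1  0  1  2  3  4  5  5  5  5  5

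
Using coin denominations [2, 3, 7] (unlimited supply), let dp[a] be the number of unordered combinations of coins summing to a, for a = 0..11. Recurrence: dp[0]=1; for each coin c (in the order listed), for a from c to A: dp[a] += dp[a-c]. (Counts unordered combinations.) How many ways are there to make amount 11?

3

after  coin     0     1     2     3     4     5     6     7     8     9    10    11
          2     1     0     1     0     1     0     1     0     1     0     1     0
          3     1     0     1     1     1     1     2     1     2     2     2     2
          7     1     0     1     1     1     1     2     2     2     3     3     3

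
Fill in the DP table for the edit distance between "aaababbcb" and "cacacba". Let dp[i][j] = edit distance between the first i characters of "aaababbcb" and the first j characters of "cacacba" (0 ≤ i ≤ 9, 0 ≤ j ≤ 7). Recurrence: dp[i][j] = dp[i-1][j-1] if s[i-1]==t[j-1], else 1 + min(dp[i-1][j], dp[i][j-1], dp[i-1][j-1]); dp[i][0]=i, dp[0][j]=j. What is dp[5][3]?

4

   ''  c  a  c  a  c  b  a
''  0  1  2  3  4  5  6  7
 a  1  1  1  2  3  4  5  6
 a  2  2  1  2  2  3  4  5
 a  3  3  2  2  2  3  4  4
 b  4  4  3  3  3  3  3  4
 a  5  5  4  4  3  4  4  3
 b  6  6  5  5  4  4  4  4
 b  7  7  6  6  5  5  4  5
 c  8  7  7  6  6  5  5  5
 b  9  8  8  7  7  6  5  6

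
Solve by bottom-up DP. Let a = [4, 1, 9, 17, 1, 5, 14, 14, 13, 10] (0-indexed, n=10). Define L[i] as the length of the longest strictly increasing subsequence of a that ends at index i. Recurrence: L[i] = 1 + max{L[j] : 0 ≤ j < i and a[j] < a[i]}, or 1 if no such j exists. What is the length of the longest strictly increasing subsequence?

   i    0    1    2    3    4    5    6    7    8    9
a[i]    4    1    9   17    1    5   14   14   13   10
L[i]    1    1    2    3    1    2    3    3    3    3

3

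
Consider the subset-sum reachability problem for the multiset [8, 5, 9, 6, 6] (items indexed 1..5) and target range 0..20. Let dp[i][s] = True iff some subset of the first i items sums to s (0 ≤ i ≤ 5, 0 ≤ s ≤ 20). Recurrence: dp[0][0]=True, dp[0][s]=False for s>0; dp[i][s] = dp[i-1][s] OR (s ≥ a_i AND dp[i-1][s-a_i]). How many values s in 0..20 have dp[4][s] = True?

12

i\s   0   1   2   3   4   5   6   7   8   9  10  11  12  13  14  15  16  17  18  19  20
  0   T   F   F   F   F   F   F   F   F   F   F   F   F   F   F   F   F   F   F   F   F
  1   T   F   F   F   F   F   F   F   T   F   F   F   F   F   F   F   F   F   F   F   F
  2   T   F   F   F   F   T   F   F   T   F   F   F   F   T   F   F   F   F   F   F   F
  3   T   F   F   F   F   T   F   F   T   T   F   F   F   T   T   F   F   T   F   F   F
  4   T   F   F   F   F   T   T   F   T   T   F   T   F   T   T   T   F   T   F   T   T
  5   T   F   F   F   F   T   T   F   T   T   F   T   T   T   T   T   F   T   F   T   T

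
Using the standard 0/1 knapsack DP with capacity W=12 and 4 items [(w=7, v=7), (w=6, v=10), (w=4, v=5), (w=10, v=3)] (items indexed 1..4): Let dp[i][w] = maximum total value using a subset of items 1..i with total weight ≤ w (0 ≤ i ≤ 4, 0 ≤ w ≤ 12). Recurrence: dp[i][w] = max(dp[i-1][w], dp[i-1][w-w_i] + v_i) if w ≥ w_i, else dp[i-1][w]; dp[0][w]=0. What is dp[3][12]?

15

i\w   0   1   2   3   4   5   6   7   8   9  10  11  12
  0   0   0   0   0   0   0   0   0   0   0   0   0   0
  1   0   0   0   0   0   0   0   7   7   7   7   7   7
  2   0   0   0   0   0   0  10  10  10  10  10  10  10
  3   0   0   0   0   5   5  10  10  10  10  15  15  15
  4   0   0   0   0   5   5  10  10  10  10  15  15  15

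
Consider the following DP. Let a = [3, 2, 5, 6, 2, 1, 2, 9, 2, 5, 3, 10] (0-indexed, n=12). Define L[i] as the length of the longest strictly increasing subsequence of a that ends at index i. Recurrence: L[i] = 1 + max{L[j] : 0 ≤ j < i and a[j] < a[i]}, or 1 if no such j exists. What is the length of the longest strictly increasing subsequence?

   i    0    1    2    3    4    5    6    7    8    9   10   11
a[i]    3    2    5    6    2    1    2    9    2    5    3   10
L[i]    1    1    2    3    1    1    2    4    2    3    3    5

5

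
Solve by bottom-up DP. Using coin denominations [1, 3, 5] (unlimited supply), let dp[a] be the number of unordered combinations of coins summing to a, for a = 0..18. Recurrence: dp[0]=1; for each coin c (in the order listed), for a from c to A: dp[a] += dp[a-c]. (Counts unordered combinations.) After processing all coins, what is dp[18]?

17

after  coin     0     1     2     3     4     5     6     7     8     9    10    11    12    13    14    15    16    17    18
          1     1     1     1     1     1     1     1     1     1     1     1     1     1     1     1     1     1     1     1
          3     1     1     1     2     2     2     3     3     3     4     4     4     5     5     5     6     6     6     7
          5     1     1     1     2     2     3     4     4     5     6     7     8     9    10    11    13    14    15    17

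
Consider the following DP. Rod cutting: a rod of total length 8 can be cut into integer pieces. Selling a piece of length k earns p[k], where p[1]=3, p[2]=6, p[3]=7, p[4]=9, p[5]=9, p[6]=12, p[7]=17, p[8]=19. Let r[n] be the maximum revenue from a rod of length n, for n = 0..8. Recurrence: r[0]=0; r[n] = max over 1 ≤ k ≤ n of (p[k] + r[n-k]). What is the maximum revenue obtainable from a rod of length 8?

24

   n    0    1    2    3    4    5    6    7    8
r[n]    0    3    6    9   12   15   18   21   24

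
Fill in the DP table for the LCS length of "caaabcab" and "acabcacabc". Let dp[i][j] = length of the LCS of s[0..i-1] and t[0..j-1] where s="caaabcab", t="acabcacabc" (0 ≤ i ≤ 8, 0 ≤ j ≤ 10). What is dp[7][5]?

   ''  a  c  a  b  c  a  c  a  b  c
''  0  0  0  0  0  0  0  0  0  0  0
 c  0  0  1  1  1  1  1  1  1  1  1
 a  0  1  1  2  2  2  2  2  2  2  2
 a  0  1  1  2  2  2  3  3  3  3  3
 a  0  1  1  2  2  2  3  3  4  4  4
 b  0  1  1  2  3  3  3  3  4  5  5
 c  0  1  2  2  3  4  4  4  4  5  6
 a  0  1  2  3  3  4  5  5  5  5  6
 b  0  1  2  3  4  4  5  5  5  6  6

4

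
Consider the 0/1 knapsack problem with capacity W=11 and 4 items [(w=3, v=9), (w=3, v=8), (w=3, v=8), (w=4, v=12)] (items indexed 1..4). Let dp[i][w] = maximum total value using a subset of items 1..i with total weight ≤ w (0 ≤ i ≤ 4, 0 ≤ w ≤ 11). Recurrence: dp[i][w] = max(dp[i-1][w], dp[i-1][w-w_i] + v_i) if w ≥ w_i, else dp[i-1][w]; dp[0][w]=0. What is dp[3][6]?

i\w   0   1   2   3   4   5   6   7   8   9  10  11
  0   0   0   0   0   0   0   0   0   0   0   0   0
  1   0   0   0   9   9   9   9   9   9   9   9   9
  2   0   0   0   9   9   9  17  17  17  17  17  17
  3   0   0   0   9   9   9  17  17  17  25  25  25
  4   0   0   0   9  12  12  17  21  21  25  29  29

17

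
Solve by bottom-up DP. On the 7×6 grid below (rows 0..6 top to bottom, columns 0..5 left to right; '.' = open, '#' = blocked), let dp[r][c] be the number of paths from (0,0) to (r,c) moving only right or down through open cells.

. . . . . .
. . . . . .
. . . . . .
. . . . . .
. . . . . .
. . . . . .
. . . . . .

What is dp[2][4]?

15

r\c   0   1   2   3   4   5
  0   1   1   1   1   1   1
  1   1   2   3   4   5   6
  2   1   3   6  10  15  21
  3   1   4  10  20  35  56
  4   1   5  15  35  70 126
  5   1   6  21  56 126 252
  6   1   7  28  84 210 462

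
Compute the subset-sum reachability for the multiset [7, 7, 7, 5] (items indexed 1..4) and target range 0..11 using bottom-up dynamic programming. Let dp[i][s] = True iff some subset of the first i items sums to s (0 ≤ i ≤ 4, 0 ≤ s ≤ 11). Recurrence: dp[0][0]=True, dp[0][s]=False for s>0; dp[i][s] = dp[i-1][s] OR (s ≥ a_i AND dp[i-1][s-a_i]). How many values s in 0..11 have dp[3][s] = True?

2

i\s   0   1   2   3   4   5   6   7   8   9  10  11
  0   T   F   F   F   F   F   F   F   F   F   F   F
  1   T   F   F   F   F   F   F   T   F   F   F   F
  2   T   F   F   F   F   F   F   T   F   F   F   F
  3   T   F   F   F   F   F   F   T   F   F   F   F
  4   T   F   F   F   F   T   F   T   F   F   F   F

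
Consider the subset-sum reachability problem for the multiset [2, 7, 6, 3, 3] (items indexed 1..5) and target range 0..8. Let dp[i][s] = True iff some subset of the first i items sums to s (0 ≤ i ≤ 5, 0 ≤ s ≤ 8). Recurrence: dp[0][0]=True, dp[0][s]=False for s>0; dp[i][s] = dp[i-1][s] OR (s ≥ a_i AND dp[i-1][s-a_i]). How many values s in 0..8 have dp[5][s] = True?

i\s   0   1   2   3   4   5   6   7   8
  0   T   F   F   F   F   F   F   F   F
  1   T   F   T   F   F   F   F   F   F
  2   T   F   T   F   F   F   F   T   F
  3   T   F   T   F   F   F   T   T   T
  4   T   F   T   T   F   T   T   T   T
  5   T   F   T   T   F   T   T   T   T

7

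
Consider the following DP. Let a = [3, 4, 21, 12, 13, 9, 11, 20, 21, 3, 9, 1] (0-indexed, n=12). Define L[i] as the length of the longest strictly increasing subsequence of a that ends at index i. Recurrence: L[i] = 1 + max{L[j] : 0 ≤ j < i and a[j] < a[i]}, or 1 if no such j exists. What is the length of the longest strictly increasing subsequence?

6

   i    0    1    2    3    4    5    6    7    8    9   10   11
a[i]    3    4   21   12   13    9   11   20   21    3    9    1
L[i]    1    2    3    3    4    3    4    5    6    1    3    1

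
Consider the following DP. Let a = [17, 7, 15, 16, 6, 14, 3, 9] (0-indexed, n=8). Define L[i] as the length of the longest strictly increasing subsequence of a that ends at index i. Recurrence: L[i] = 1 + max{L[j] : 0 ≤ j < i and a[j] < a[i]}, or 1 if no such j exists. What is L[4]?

1

   i    0    1    2    3    4    5    6    7
a[i]   17    7   15   16    6   14    3    9
L[i]    1    1    2    3    1    2    1    2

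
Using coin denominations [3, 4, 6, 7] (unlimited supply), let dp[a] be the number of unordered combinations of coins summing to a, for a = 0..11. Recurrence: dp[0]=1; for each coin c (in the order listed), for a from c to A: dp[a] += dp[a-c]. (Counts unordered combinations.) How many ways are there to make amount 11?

after  coin     0     1     2     3     4     5     6     7     8     9    10    11
          3     1     0     0     1     0     0     1     0     0     1     0     0
          4     1     0     0     1     1     0     1     1     1     1     1     1
          6     1     0     0     1     1     0     2     1     1     2     2     1
          7     1     0     0     1     1     0     2     2     1     2     3     2

2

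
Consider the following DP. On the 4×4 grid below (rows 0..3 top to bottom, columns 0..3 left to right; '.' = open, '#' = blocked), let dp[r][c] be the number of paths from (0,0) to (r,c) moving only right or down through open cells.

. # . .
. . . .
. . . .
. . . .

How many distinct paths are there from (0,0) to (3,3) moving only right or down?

r\c   0   1   2   3
  0   1   0   0   0
  1   1   1   1   1
  2   1   2   3   4
  3   1   3   6  10

10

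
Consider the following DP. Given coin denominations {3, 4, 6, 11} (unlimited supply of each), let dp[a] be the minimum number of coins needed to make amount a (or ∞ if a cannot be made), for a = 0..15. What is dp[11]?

1

 a  0  1  2  3  4  5  6  7  8  9 10 11 12 13 14 15
dp  0  -  -  1  1  -  1  2  2  2  2  1  2  3  2  2
(- denotes ∞ / unreachable)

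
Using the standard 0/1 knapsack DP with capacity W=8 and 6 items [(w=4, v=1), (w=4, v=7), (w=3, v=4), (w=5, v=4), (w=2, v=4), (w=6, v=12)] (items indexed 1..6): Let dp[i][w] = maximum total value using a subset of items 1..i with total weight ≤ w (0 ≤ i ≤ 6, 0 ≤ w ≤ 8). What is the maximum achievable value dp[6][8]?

16

i\w   0   1   2   3   4   5   6   7   8
  0   0   0   0   0   0   0   0   0   0
  1   0   0   0   0   1   1   1   1   1
  2   0   0   0   0   7   7   7   7   8
  3   0   0   0   4   7   7   7  11  11
  4   0   0   0   4   7   7   7  11  11
  5   0   0   4   4   7   8  11  11  11
  6   0   0   4   4   7   8  12  12  16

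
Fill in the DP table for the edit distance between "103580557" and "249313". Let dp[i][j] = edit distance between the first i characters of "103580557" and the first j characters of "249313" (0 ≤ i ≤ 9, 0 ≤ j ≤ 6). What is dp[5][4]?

   ''  2  4  9  3  1  3
''  0  1  2  3  4  5  6
 1  1  1  2  3  4  4  5
 0  2  2  2  3  4  5  5
 3  3  3  3  3  3  4  5
 5  4  4  4  4  4  4  5
 8  5  5  5  5  5  5  5
 0  6  6  6  6  6  6  6
 5  7  7  7  7  7  7  7
 5  8  8  8  8  8  8  8
 7  9  9  9  9  9  9  9

5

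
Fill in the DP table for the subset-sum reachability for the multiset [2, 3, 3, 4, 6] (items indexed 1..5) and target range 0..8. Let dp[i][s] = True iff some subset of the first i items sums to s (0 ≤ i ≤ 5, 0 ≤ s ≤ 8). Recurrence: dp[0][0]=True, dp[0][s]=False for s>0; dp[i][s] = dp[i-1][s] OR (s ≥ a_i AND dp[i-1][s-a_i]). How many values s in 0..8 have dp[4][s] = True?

8

i\s   0   1   2   3   4   5   6   7   8
  0   T   F   F   F   F   F   F   F   F
  1   T   F   T   F   F   F   F   F   F
  2   T   F   T   T   F   T   F   F   F
  3   T   F   T   T   F   T   T   F   T
  4   T   F   T   T   T   T   T   T   T
  5   T   F   T   T   T   T   T   T   T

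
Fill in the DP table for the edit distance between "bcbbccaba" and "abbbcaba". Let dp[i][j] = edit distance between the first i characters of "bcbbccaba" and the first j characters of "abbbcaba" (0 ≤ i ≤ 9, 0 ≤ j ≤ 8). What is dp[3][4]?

2

   ''  a  b  b  b  c  a  b  a
''  0  1  2  3  4  5  6  7  8
 b  1  1  1  2  3  4  5  6  7
 c  2  2  2  2  3  3  4  5  6
 b  3  3  2  2  2  3  4  4  5
 b  4  4  3  2  2  3  4  4  5
 c  5  5  4  3  3  2  3  4  5
 c  6  6  5  4  4  3  3  4  5
 a  7  6  6  5  5  4  3  4  4
 b  8  7  6  6  5  5  4  3  4
 a  9  8  7  7  6  6  5  4  3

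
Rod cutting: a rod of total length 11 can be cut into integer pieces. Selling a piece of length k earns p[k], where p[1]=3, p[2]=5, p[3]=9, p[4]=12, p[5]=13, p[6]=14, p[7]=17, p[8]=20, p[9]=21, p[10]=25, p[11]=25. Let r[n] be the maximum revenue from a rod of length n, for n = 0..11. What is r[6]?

18

   n    0    1    2    3    4    5    6    7    8    9   10   11
r[n]    0    3    6    9   12   15   18   21   24   27   30   33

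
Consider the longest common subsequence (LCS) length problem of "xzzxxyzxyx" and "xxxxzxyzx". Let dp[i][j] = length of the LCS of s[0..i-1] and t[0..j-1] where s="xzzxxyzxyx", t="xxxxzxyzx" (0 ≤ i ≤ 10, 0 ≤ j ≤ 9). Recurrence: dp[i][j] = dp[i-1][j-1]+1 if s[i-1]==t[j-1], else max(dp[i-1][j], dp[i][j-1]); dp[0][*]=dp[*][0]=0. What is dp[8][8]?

   ''  x  x  x  x  z  x  y  z  x
''  0  0  0  0  0  0  0  0  0  0
 x  0  1  1  1  1  1  1  1  1  1
 z  0  1  1  1  1  2  2  2  2  2
 z  0  1  1  1  1  2  2  2  3  3
 x  0  1  2  2  2  2  3  3  3  4
 x  0  1  2  3  3  3  3  3  3  4
 y  0  1  2  3  3  3  3  4  4  4
 z  0  1  2  3  3  4  4  4  5  5
 x  0  1  2  3  4  4  5  5  5  6
 y  0  1  2  3  4  4  5  6  6  6
 x  0  1  2  3  4  4  5  6  6  7

5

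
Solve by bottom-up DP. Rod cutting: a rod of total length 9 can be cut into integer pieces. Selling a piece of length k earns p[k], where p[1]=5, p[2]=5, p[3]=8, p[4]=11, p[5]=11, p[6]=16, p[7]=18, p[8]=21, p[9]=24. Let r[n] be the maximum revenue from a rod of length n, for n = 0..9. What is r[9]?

45

   n    0    1    2    3    4    5    6    7    8    9
r[n]    0    5   10   15   20   25   30   35   40   45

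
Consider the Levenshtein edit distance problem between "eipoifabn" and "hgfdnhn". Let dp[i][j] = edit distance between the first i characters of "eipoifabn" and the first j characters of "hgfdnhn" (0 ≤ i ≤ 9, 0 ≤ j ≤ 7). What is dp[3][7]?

   ''  h  g  f  d  n  h  n
''  0  1  2  3  4  5  6  7
 e  1  1  2  3  4  5  6  7
 i  2  2  2  3  4  5  6  7
 p  3  3  3  3  4  5  6  7
 o  4  4  4  4  4  5  6  7
 i  5  5  5  5  5  5  6  7
 f  6  6  6  5  6  6  6  7
 a  7  7  7  6  6  7  7  7
 b  8  8  8  7  7  7  8  8
 n  9  9  9  8  8  7  8  8

7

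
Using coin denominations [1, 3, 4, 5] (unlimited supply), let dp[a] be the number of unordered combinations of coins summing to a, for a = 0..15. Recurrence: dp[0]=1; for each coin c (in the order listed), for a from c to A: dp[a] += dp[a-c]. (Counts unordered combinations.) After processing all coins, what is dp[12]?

17

after  coin     0     1     2     3     4     5     6     7     8     9    10    11    12    13    14    15
          1     1     1     1     1     1     1     1     1     1     1     1     1     1     1     1     1
          3     1     1     1     2     2     2     3     3     3     4     4     4     5     5     5     6
          4     1     1     1     2     3     3     4     5     6     7     8     9    11    12    13    15
          5     1     1     1     2     3     4     5     6     8    10    12    14    17    20    23    27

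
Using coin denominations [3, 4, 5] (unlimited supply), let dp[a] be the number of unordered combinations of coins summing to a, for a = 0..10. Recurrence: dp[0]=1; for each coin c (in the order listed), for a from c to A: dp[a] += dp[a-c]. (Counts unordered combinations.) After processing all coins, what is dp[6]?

after  coin     0     1     2     3     4     5     6     7     8     9    10
          3     1     0     0     1     0     0     1     0     0     1     0
          4     1     0     0     1     1     0     1     1     1     1     1
          5     1     0     0     1     1     1     1     1     2     2     2

1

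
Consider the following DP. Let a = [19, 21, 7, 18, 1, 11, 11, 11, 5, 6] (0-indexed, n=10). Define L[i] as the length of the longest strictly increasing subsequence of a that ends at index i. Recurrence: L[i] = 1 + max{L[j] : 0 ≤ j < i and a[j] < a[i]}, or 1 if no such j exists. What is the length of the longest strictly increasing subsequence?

3

   i    0    1    2    3    4    5    6    7    8    9
a[i]   19   21    7   18    1   11   11   11    5    6
L[i]    1    2    1    2    1    2    2    2    2    3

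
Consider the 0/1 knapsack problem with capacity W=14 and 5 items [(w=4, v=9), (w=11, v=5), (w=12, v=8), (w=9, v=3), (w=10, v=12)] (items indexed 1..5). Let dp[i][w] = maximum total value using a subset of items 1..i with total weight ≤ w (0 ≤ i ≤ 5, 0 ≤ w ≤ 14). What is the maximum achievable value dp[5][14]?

i\w   0   1   2   3   4   5   6   7   8   9  10  11  12  13  14
  0   0   0   0   0   0   0   0   0   0   0   0   0   0   0   0
  1   0   0   0   0   9   9   9   9   9   9   9   9   9   9   9
  2   0   0   0   0   9   9   9   9   9   9   9   9   9   9   9
  3   0   0   0   0   9   9   9   9   9   9   9   9   9   9   9
  4   0   0   0   0   9   9   9   9   9   9   9   9   9  12  12
  5   0   0   0   0   9   9   9   9   9   9  12  12  12  12  21

21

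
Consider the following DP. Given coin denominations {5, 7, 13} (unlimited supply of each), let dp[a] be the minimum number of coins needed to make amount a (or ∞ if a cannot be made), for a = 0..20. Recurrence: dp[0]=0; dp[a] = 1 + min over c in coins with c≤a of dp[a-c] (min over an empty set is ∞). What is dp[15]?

 a  0  1  2  3  4  5  6  7  8  9 10 11 12 13 14 15 16 17 18 19 20
dp  0  -  -  -  -  1  -  1  -  -  2  -  2  1  2  3  -  3  2  3  2
(- denotes ∞ / unreachable)

3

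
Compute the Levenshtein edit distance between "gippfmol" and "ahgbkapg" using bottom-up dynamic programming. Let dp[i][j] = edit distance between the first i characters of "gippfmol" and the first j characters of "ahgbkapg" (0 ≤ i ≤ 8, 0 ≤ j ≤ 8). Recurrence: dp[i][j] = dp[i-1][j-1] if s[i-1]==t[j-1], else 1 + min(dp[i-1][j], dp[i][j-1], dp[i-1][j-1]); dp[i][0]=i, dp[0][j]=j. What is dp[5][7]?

6

   ''  a  h  g  b  k  a  p  g
''  0  1  2  3  4  5  6  7  8
 g  1  1  2  2  3  4  5  6  7
 i  2  2  2  3  3  4  5  6  7
 p  3  3  3  3  4  4  5  5  6
 p  4  4  4  4  4  5  5  5  6
 f  5  5  5  5  5  5  6  6  6
 m  6  6  6  6  6  6  6  7  7
 o  7  7  7  7  7  7  7  7  8
 l  8  8  8  8  8  8  8  8  8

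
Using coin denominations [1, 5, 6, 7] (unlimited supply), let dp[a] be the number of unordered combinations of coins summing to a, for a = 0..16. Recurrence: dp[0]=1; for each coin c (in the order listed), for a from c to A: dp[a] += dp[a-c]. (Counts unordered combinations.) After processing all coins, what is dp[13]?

after  coin     0     1     2     3     4     5     6     7     8     9    10    11    12    13    14    15    16
          1     1     1     1     1     1     1     1     1     1     1     1     1     1     1     1     1     1
          5     1     1     1     1     1     2     2     2     2     2     3     3     3     3     3     4     4
          6     1     1     1     1     1     2     3     3     3     3     4     5     6     6     6     7     8
          7     1     1     1     1     1     2     3     4     4     4     5     6     8     9    10    11    12

9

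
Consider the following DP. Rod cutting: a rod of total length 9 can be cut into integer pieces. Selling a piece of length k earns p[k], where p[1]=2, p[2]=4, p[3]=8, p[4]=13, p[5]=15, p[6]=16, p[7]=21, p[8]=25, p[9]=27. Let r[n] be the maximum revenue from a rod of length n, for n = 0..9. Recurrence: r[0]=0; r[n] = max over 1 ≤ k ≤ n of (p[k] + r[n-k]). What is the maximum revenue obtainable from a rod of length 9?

   n    0    1    2    3    4    5    6    7    8    9
r[n]    0    2    4    8   13   15   17   21   26   28

28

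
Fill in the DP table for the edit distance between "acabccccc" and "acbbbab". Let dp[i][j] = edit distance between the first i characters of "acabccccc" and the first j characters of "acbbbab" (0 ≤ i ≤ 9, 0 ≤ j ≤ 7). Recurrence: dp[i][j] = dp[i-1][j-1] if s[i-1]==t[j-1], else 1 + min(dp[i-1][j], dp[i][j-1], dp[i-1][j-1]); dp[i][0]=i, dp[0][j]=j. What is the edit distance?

6

   ''  a  c  b  b  b  a  b
''  0  1  2  3  4  5  6  7
 a  1  0  1  2  3  4  5  6
 c  2  1  0  1  2  3  4  5
 a  3  2  1  1  2  3  3  4
 b  4  3  2  1  1  2  3  3
 c  5  4  3  2  2  2  3  4
 c  6  5  4  3  3  3  3  4
 c  7  6  5  4  4  4  4  4
 c  8  7  6  5  5  5  5  5
 c  9  8  7  6  6  6  6  6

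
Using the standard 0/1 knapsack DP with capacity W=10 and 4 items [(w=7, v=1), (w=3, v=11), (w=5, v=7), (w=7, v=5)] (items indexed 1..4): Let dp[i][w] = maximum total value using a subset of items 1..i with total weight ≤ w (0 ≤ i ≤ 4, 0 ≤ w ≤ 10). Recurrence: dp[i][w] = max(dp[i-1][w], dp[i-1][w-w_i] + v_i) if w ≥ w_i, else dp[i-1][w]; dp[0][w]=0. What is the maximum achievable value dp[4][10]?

18

i\w   0   1   2   3   4   5   6   7   8   9  10
  0   0   0   0   0   0   0   0   0   0   0   0
  1   0   0   0   0   0   0   0   1   1   1   1
  2   0   0   0  11  11  11  11  11  11  11  12
  3   0   0   0  11  11  11  11  11  18  18  18
  4   0   0   0  11  11  11  11  11  18  18  18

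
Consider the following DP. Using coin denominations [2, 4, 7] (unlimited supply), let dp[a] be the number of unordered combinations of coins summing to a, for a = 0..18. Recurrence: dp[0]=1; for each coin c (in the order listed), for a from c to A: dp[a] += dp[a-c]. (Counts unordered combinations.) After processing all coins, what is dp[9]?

after  coin     0     1     2     3     4     5     6     7     8     9    10    11    12    13    14    15    16    17    18
          2     1     0     1     0     1     0     1     0     1     0     1     0     1     0     1     0     1     0     1
          4     1     0     1     0     2     0     2     0     3     0     3     0     4     0     4     0     5     0     5
          7     1     0     1     0     2     0     2     1     3     1     3     2     4     2     5     3     6     3     7

1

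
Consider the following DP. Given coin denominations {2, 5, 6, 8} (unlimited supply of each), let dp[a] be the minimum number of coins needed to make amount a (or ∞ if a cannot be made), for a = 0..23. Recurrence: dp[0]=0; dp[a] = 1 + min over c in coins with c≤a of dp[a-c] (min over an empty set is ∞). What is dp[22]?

 a  0  1  2  3  4  5  6  7  8  9 10 11 12 13 14 15 16 17 18 19 20 21 22 23
dp  0  -  1  -  2  1  1  2  1  3  2  2  2  2  2  3  2  3  3  3  3  3  3  4
(- denotes ∞ / unreachable)

3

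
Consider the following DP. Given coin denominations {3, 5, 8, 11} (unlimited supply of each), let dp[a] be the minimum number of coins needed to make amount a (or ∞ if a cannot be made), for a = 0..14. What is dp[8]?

 a  0  1  2  3  4  5  6  7  8  9 10 11 12 13 14
dp  0  -  -  1  -  1  2  -  1  3  2  1  4  2  2
(- denotes ∞ / unreachable)

1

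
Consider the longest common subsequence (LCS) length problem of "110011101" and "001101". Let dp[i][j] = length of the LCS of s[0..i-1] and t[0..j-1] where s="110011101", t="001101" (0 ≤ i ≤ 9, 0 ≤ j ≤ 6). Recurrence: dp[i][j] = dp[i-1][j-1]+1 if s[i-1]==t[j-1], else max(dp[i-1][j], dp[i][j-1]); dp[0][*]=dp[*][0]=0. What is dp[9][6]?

6

   ''  0  0  1  1  0  1
''  0  0  0  0  0  0  0
 1  0  0  0  1  1  1  1
 1  0  0  0  1  2  2  2
 0  0  1  1  1  2  3  3
 0  0  1  2  2  2  3  3
 1  0  1  2  3  3  3  4
 1  0  1  2  3  4  4  4
 1  0  1  2  3  4  4  5
 0  0  1  2  3  4  5  5
 1  0  1  2  3  4  5  6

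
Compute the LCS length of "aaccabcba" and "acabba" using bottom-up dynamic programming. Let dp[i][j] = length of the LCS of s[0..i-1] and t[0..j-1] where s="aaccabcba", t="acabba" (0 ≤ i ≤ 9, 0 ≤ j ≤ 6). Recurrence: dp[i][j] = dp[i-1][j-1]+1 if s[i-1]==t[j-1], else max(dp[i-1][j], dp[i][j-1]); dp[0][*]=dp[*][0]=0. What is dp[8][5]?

5

   ''  a  c  a  b  b  a
''  0  0  0  0  0  0  0
 a  0  1  1  1  1  1  1
 a  0  1  1  2  2  2  2
 c  0  1  2  2  2  2  2
 c  0  1  2  2  2  2  2
 a  0  1  2  3  3  3  3
 b  0  1  2  3  4  4  4
 c  0  1  2  3  4  4  4
 b  0  1  2  3  4  5  5
 a  0  1  2  3  4  5  6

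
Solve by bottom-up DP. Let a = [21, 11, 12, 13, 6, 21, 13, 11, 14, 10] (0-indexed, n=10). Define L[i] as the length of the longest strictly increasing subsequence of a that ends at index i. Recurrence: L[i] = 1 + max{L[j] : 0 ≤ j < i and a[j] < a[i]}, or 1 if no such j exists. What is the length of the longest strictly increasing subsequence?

   i    0    1    2    3    4    5    6    7    8    9
a[i]   21   11   12   13    6   21   13   11   14   10
L[i]    1    1    2    3    1    4    3    2    4    2

4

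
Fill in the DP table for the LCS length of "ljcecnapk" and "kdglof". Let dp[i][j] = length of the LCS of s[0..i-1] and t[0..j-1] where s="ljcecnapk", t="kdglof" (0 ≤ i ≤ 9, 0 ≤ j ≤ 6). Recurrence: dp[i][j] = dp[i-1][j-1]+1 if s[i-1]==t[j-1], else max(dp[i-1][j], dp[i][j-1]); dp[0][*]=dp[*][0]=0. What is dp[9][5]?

   ''  k  d  g  l  o  f
''  0  0  0  0  0  0  0
 l  0  0  0  0  1  1  1
 j  0  0  0  0  1  1  1
 c  0  0  0  0  1  1  1
 e  0  0  0  0  1  1  1
 c  0  0  0  0  1  1  1
 n  0  0  0  0  1  1  1
 a  0  0  0  0  1  1  1
 p  0  0  0  0  1  1  1
 k  0  1  1  1  1  1  1

1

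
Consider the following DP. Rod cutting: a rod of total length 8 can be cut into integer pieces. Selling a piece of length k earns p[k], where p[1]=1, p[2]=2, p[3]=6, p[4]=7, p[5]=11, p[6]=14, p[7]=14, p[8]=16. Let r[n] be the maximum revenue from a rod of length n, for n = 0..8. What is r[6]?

   n    0    1    2    3    4    5    6    7    8
r[n]    0    1    2    6    7   11   14   15   17

14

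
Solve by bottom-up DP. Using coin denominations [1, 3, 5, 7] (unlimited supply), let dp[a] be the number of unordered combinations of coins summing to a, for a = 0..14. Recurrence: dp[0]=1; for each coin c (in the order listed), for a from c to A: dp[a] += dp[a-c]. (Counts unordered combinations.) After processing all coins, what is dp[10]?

after  coin     0     1     2     3     4     5     6     7     8     9    10    11    12    13    14
          1     1     1     1     1     1     1     1     1     1     1     1     1     1     1     1
          3     1     1     1     2     2     2     3     3     3     4     4     4     5     5     5
          5     1     1     1     2     2     3     4     4     5     6     7     8     9    10    11
          7     1     1     1     2     2     3     4     5     6     7     9    10    12    14    16

9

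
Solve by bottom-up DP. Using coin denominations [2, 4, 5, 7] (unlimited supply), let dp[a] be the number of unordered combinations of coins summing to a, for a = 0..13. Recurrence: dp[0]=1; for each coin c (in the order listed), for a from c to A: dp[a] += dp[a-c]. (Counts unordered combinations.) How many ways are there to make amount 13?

5

after  coin     0     1     2     3     4     5     6     7     8     9    10    11    12    13
          2     1     0     1     0     1     0     1     0     1     0     1     0     1     0
          4     1     0     1     0     2     0     2     0     3     0     3     0     4     0
          5     1     0     1     0     2     1     2     1     3     2     4     2     5     3
          7     1     0     1     0     2     1     2     2     3     3     4     4     6     5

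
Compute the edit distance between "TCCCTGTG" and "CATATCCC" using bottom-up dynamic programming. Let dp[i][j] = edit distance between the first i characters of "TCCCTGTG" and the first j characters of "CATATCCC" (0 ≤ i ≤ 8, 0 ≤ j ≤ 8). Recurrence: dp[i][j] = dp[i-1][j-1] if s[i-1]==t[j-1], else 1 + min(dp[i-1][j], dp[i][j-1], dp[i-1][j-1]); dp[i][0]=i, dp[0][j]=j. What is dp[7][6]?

5

   ''  C  A  T  A  T  C  C  C
''  0  1  2  3  4  5  6  7  8
 T  1  1  2  2  3  4  5  6  7
 C  2  1  2  3  3  4  4  5  6
 C  3  2  2  3  4  4  4  4  5
 C  4  3  3  3  4  5  4  4  4
 T  5  4  4  3  4  4  5  5  5
 G  6  5  5  4  4  5  5  6  6
 T  7  6  6  5  5  4  5  6  7
 G  8  7  7  6  6  5  5  6  7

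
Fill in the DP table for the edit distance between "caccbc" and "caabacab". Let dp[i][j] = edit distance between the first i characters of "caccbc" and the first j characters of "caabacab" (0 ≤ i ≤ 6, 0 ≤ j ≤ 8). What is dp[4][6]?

3

   ''  c  a  a  b  a  c  a  b
''  0  1  2  3  4  5  6  7  8
 c  1  0  1  2  3  4  5  6  7
 a  2  1  0  1  2  3  4  5  6
 c  3  2  1  1  2  3  3  4  5
 c  4  3  2  2  2  3  3  4  5
 b  5  4  3  3  2  3  4  4  4
 c  6  5  4  4  3  3  3  4  5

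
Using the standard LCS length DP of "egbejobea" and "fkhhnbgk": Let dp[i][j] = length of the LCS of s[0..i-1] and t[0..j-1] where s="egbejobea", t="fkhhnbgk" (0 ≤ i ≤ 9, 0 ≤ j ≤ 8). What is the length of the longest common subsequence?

   ''  f  k  h  h  n  b  g  k
''  0  0  0  0  0  0  0  0  0
 e  0  0  0  0  0  0  0  0  0
 g  0  0  0  0  0  0  0  1  1
 b  0  0  0  0  0  0  1  1  1
 e  0  0  0  0  0  0  1  1  1
 j  0  0  0  0  0  0  1  1  1
 o  0  0  0  0  0  0  1  1  1
 b  0  0  0  0  0  0  1  1  1
 e  0  0  0  0  0  0  1  1  1
 a  0  0  0  0  0  0  1  1  1

1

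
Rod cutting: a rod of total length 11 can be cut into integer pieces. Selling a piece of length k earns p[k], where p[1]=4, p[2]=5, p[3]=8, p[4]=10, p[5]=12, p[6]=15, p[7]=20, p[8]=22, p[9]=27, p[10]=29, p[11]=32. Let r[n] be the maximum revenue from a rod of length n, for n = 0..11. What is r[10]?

   n    0    1    2    3    4    5    6    7    8    9   10   11
r[n]    0    4    8   12   16   20   24   28   32   36   40   44

40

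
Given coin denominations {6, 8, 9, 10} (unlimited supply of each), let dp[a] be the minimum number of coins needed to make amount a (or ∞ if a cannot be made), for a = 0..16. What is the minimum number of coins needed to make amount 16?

 a  0  1  2  3  4  5  6  7  8  9 10 11 12 13 14 15 16
dp  0  -  -  -  -  -  1  -  1  1  1  -  2  -  2  2  2
(- denotes ∞ / unreachable)

2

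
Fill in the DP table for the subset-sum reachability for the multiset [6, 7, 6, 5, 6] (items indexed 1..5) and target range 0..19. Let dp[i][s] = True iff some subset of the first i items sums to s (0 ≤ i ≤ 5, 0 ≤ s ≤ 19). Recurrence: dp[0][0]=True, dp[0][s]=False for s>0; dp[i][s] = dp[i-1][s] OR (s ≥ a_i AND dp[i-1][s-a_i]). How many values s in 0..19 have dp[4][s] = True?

i\s   0   1   2   3   4   5   6   7   8   9  10  11  12  13  14  15  16  17  18  19
  0   T   F   F   F   F   F   F   F   F   F   F   F   F   F   F   F   F   F   F   F
  1   T   F   F   F   F   F   T   F   F   F   F   F   F   F   F   F   F   F   F   F
  2   T   F   F   F   F   F   T   T   F   F   F   F   F   T   F   F   F   F   F   F
  3   T   F   F   F   F   F   T   T   F   F   F   F   T   T   F   F   F   F   F   T
  4   T   F   F   F   F   T   T   T   F   F   F   T   T   T   F   F   F   T   T   T
  5   T   F   F   F   F   T   T   T   F   F   F   T   T   T   F   F   F   T   T   T

10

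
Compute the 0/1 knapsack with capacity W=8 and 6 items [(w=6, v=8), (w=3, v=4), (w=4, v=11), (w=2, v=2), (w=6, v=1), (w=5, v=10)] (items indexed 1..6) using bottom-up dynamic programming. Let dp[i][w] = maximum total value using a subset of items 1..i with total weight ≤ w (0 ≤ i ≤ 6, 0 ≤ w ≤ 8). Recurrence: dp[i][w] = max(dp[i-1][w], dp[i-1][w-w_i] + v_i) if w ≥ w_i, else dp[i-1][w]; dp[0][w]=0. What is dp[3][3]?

4

i\w   0   1   2   3   4   5   6   7   8
  0   0   0   0   0   0   0   0   0   0
  1   0   0   0   0   0   0   8   8   8
  2   0   0   0   4   4   4   8   8   8
  3   0   0   0   4  11  11  11  15  15
  4   0   0   2   4  11  11  13  15  15
  5   0   0   2   4  11  11  13  15  15
  6   0   0   2   4  11  11  13  15  15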